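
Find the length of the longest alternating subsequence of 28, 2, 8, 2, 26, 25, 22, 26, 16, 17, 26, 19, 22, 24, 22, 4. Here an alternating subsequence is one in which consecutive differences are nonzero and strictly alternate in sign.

12

Track the best alternating length ending on an up-step vs a down-step at each position: up/down = 1/1, 1/2, 3/2, 1/4, 5/2, 5/6, 5/6, 7/2, 5/8, 9/8, 9/2, 9/10, 11/10, 11/10, 11/12, 5/12.
The maximum over both is 12; one such subsequence is 28, 2, 8, 2, 26, 25, 26, 16, 26, 19, 24, 22.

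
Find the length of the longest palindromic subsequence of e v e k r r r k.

One longest palindromic subsequence is krrrk (positions 4,5,6,7,8); it reads the same forward and backward, and the interval DP gives dp[1][8] = 5.

5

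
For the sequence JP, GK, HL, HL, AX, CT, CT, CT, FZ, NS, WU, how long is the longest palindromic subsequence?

Using dp[i][j] = 2 + dp[i+1][j−1] if the ends match, else max(dp[i+1][j], dp[i][j−1]):
dp[1][11] = 3. A witness is CT CT CT at positions 6,7,8.

3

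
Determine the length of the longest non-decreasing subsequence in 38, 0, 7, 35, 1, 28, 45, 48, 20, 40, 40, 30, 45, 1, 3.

6

Let dp[i] be the longest non-decreasing subsequence ending at position i. Then dp = [1, 1, 2, 3, 2, 3, 4, 5, 3, 4, 5, 4, 6, 3, 4].
The maximum is 6; one witness is 0, 7, 35, 40, 40, 45 at positions 2,3,4,10,11,13.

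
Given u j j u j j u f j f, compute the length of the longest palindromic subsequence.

One longest palindromic subsequence is ujjujju (positions 1,2,3,4,5,6,7); it reads the same forward and backward, and the interval DP gives dp[1][10] = 7.

7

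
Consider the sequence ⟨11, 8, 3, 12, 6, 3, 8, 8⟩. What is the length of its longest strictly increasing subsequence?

One longest increasing subsequence is 3, 6, 8 (positions 3,5,7), of length 3; no longer one exists.

3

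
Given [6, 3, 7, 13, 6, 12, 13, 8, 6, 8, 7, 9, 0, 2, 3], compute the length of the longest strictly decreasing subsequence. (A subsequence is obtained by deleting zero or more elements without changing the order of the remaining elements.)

5

One longest decreasing subsequence is 13, 12, 8, 6, 0 (positions 4,6,8,9,13), of length 5; no longer one exists.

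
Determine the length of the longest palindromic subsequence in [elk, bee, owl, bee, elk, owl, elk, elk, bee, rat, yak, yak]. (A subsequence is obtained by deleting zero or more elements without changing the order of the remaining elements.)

Using dp[i][j] = 2 + dp[i+1][j−1] if the ends match, else max(dp[i+1][j], dp[i][j−1]):
dp[1][12] = 5. A witness is bee elk elk elk bee at positions 4,5,7,8,9.

5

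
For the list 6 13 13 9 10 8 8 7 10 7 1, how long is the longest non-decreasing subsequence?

One longest non-decreasing subsequence is 6, 9, 10, 10 (positions 1,4,5,9), of length 4; no longer one exists.

4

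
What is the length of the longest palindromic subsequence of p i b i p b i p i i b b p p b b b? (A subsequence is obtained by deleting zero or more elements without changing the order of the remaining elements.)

9

Using dp[i][j] = 2 + dp[i+1][j−1] if the ends match, else max(dp[i+1][j], dp[i][j−1]):
dp[1][17] = 9. A witness is bpbiiibpb at positions 3,5,6,7,9,10,12,14,17.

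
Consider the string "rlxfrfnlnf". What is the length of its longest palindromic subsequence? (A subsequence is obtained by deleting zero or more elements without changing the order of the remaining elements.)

5

One longest palindromic subsequence is fnlnf (positions 4,7,8,9,10); it reads the same forward and backward, and the interval DP gives dp[1][10] = 5.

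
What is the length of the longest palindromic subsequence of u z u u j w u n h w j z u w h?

Using dp[i][j] = 2 + dp[i+1][j−1] if the ends match, else max(dp[i+1][j], dp[i][j−1]):
dp[1][15] = 9. A witness is uzjwhwjzu at positions 1,2,5,6,9,10,11,12,13.

9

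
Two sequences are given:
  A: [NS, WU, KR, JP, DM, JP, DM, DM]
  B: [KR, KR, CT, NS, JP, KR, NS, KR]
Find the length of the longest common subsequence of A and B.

Backtracking the LCS table gives one alignment: NS (A1,B7) → KR (A3,B8).
So the longest common subsequence has length 2.

2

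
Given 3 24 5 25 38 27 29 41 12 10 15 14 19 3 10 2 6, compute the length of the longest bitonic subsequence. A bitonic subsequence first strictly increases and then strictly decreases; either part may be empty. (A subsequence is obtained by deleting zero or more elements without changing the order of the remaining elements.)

10

One longest bitonic subsequence is 3, 24, 25, 27, 29, 41, 15, 14, 10, 6 (positions 1,2,4,6,7,8,11,12,15,17): it rises to 41 then falls. Length 10 is optimal.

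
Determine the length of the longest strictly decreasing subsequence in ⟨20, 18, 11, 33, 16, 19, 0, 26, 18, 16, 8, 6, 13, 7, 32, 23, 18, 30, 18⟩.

6

Let dp[i] be the longest decreasing subsequence ending at position i. Then dp = [1, 2, 3, 1, 3, 2, 4, 2, 3, 4, 5, 6, 5, 6, 2, 3, 4, 3, 4].
The maximum is 6; one witness is 20, 19, 18, 16, 8, 6 at positions 1,6,9,10,11,12.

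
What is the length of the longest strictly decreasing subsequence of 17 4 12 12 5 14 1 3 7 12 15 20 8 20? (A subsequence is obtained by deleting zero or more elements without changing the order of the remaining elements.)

One longest decreasing subsequence is 17, 12, 5, 1 (positions 1,3,5,7), of length 4; no longer one exists.

4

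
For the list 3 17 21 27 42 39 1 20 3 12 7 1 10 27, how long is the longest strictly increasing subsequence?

5

One longest increasing subsequence is 3, 17, 21, 27, 42 (positions 1,2,3,4,5), of length 5; no longer one exists.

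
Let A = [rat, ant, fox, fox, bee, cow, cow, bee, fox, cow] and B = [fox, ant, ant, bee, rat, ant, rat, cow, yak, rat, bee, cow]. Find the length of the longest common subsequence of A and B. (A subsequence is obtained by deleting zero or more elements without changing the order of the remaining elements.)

5

Backtracking the LCS table gives one alignment: rat (A1,B5) → ant (A2,B6) → cow (A6,B8) → bee (A8,B11) → cow (A10,B12).
So the longest common subsequence has length 5.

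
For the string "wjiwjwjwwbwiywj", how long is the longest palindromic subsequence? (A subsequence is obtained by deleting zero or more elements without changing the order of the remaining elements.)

Using dp[i][j] = 2 + dp[i+1][j−1] if the ends match, else max(dp[i+1][j], dp[i][j−1]):
dp[1][15] = 9. A witness is jiwwwwwij at positions 2,3,4,6,8,9,11,12,15.

9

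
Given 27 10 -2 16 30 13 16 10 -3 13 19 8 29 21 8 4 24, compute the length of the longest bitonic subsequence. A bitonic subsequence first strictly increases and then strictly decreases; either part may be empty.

8

Let inc[i] be the LIS ending at i and dec[i] the longest strictly decreasing subsequence starting at i. inc = [1, 1, 1, 2, 3, 2, 3, 2, 1, 3, 4, 2, 5, 5, 2, 2, 6], dec = [6, 3, 2, 5, 5, 4, 4, 3, 1, 3, 3, 2, 4, 3, 2, 1, 1].
max_i inc[i]+dec[i]−1 = 8, with one witness 10, 13, 16, 19, 29, 21, 8, 4.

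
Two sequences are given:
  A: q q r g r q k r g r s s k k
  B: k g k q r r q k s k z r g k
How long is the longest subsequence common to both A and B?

Backtracking the LCS table gives one alignment: q (A2,B4) → r (A3,B5) → r (A5,B6) → q (A6,B7) → k (A7,B10) → r (A8,B12) → g (A9,B13) → k (A14,B14).
So the longest common subsequence has length 8.

8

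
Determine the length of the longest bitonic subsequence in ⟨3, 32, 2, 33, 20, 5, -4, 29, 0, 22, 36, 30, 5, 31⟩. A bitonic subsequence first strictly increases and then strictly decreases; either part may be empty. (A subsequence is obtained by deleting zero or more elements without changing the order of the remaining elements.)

Let inc[i] be the LIS ending at i and dec[i] the longest strictly decreasing subsequence starting at i. inc = [1, 2, 1, 3, 2, 2, 1, 3, 2, 3, 4, 4, 3, 5], dec = [3, 4, 2, 4, 3, 2, 1, 3, 1, 2, 3, 2, 1, 1].
max_i inc[i]+dec[i]−1 = 6, with one witness 3, 32, 33, 29, 22, 5.

6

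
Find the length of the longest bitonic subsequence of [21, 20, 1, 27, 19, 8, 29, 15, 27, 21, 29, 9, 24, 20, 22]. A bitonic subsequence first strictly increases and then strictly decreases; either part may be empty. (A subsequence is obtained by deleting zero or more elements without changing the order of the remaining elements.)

One longest bitonic subsequence is 1, 8, 15, 27, 29, 24, 22 (positions 3,6,8,9,11,13,15): it rises to 29 then falls. Length 7 is optimal.

7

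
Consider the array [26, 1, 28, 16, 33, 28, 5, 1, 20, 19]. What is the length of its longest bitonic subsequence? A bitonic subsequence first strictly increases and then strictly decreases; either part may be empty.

6

Let inc[i] be the LIS ending at i and dec[i] the longest strictly decreasing subsequence starting at i. inc = [1, 1, 2, 2, 3, 3, 2, 1, 3, 3], dec = [4, 1, 4, 3, 4, 3, 2, 1, 2, 1].
max_i inc[i]+dec[i]−1 = 6, with one witness 26, 28, 33, 28, 20, 19.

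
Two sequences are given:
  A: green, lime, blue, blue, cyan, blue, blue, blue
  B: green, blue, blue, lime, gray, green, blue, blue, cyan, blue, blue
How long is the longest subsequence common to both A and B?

Backtracking the LCS table gives one alignment: green (A1,B1) → lime (A2,B4) → blue (A3,B7) → blue (A4,B8) → cyan (A5,B9) → blue (A7,B10) → blue (A8,B11).
So the longest common subsequence has length 7.

7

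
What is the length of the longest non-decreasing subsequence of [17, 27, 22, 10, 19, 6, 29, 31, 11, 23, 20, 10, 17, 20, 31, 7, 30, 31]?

6

One longest non-decreasing subsequence is 17, 27, 29, 31, 31, 31 (positions 1,2,7,8,15,18), of length 6; no longer one exists.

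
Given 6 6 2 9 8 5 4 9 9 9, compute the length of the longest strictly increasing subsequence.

One longest increasing subsequence is 6, 8, 9 (positions 1,5,8), of length 3; no longer one exists.

3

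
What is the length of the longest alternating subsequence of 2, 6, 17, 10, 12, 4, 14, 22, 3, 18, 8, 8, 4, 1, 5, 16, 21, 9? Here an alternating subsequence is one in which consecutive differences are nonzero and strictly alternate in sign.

Track the best alternating length ending on an up-step vs a down-step at each position: up/down = 1/1, 2/1, 2/1, 2/3, 4/3, 2/5, 6/3, 6/1, 2/7, 8/7, 8/9, 8/9, 8/9, 1/9, 10/9, 10/9, 10/7, 10/11.
The maximum over both is 11; one such subsequence is 2, 17, 10, 12, 4, 14, 3, 18, 8, 16, 9.

11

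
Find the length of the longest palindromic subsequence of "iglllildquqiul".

7

One longest palindromic subsequence is liquqil (positions 3,6,9,10,11,12,14); it reads the same forward and backward, and the interval DP gives dp[1][14] = 7.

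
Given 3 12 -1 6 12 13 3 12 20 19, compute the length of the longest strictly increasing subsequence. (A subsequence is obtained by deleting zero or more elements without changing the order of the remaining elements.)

5

Scanning left to right, the best length ending at each element is: 3→1, 12→2, -1→1, 6→2, 12→3, 13→4, 3→2, 12→3, 20→5, 19→5.
So the longest increasing subsequence has length 5, e.g. 3, 6, 12, 13, 20.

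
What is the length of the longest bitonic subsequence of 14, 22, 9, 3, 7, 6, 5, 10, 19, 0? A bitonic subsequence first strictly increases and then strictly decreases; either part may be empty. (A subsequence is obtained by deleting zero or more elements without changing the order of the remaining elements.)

7

One longest bitonic subsequence is 14, 22, 9, 7, 6, 5, 0 (positions 1,2,3,5,6,7,10): it rises to 22 then falls. Length 7 is optimal.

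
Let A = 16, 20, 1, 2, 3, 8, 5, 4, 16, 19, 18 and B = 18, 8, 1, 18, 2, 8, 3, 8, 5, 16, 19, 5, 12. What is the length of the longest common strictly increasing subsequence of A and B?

A longest common strictly increasing subsequence is 1, 2, 3, 8, 16, 19 (length 6); it appears in order in both A and B, and no longer such subsequence exists.

6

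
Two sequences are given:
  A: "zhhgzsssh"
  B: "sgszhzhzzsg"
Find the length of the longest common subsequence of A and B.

5

A longest common subsequence is zhhzs (length 5); the LCS DP confirms no longer common subsequence exists.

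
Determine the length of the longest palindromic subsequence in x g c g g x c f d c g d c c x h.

9

Using dp[i][j] = 2 + dp[i+1][j−1] if the ends match, else max(dp[i+1][j], dp[i][j−1]):
dp[1][16] = 9. A witness is xccdgdccx at positions 1,3,7,9,11,12,13,14,15.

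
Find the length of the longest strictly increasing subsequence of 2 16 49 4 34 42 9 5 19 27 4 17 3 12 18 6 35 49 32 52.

8

Scanning left to right, the best length ending at each element is: 2→1, 16→2, 49→3, 4→2, 34→3, 42→4, 9→3, 5→3, 19→4, 27→5, 4→2, 17→4, 3→2, 12→4, 18→5, 6→4, 35→6, 49→7, 32→6, 52→8.
So the longest increasing subsequence has length 8, e.g. 2, 4, 9, 19, 27, 35, 49, 52.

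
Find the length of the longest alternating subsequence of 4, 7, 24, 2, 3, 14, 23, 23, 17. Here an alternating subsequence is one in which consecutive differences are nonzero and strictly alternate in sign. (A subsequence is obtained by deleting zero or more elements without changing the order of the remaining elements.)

Track the best alternating length ending on an up-step vs a down-step at each position: up/down = 1/1, 2/1, 2/1, 1/3, 4/3, 4/3, 4/3, 4/3, 4/5.
The maximum over both is 5; one such subsequence is 4, 7, 2, 23, 17.

5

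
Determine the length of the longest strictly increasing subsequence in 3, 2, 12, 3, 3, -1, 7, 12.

4

One longest increasing subsequence is 2, 3, 7, 12 (positions 2,4,7,8), of length 4; no longer one exists.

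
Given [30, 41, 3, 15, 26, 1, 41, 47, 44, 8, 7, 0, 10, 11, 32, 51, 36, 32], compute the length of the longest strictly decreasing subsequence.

5

One longest decreasing subsequence is 30, 15, 8, 7, 0 (positions 1,4,10,11,12), of length 5; no longer one exists.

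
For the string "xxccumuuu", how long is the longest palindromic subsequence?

4

Using dp[i][j] = 2 + dp[i+1][j−1] if the ends match, else max(dp[i+1][j], dp[i][j−1]):
dp[1][9] = 4. A witness is uuuu at positions 5,7,8,9.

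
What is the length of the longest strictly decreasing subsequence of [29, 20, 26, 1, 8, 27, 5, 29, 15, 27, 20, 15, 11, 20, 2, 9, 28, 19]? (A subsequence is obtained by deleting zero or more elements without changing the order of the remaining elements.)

6

Let dp[i] be the longest decreasing subsequence ending at position i. Then dp = [1, 2, 2, 3, 3, 2, 4, 1, 3, 2, 3, 4, 5, 3, 6, 6, 2, 4].
The maximum is 6; one witness is 29, 26, 20, 15, 11, 2 at positions 1,3,11,12,13,15.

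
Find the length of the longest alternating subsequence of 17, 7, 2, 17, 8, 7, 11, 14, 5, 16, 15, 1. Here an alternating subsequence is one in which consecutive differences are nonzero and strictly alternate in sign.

Track the best alternating length ending on an up-step vs a down-step at each position: up/down = 1/1, 1/2, 1/2, 3/1, 3/4, 3/4, 5/4, 5/4, 3/6, 7/4, 7/8, 1/8.
The maximum over both is 8; one such subsequence is 17, 7, 17, 8, 11, 5, 16, 15.

8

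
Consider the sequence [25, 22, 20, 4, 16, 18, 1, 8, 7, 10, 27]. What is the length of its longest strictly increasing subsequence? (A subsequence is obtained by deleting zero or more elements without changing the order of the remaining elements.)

One longest increasing subsequence is 4, 16, 18, 27 (positions 4,5,6,11), of length 4; no longer one exists.

4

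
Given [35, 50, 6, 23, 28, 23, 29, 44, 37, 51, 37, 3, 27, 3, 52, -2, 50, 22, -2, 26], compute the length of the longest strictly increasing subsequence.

Scanning left to right, the best length ending at each element is: 35→1, 50→2, 6→1, 23→2, 28→3, 23→2, 29→4, 44→5, 37→5, 51→6, 37→5, 3→1, 27→3, 3→1, 52→7, -2→1, 50→6, 22→2, -2→1, 26→3.
So the longest increasing subsequence has length 7, e.g. 6, 23, 28, 29, 44, 51, 52.

7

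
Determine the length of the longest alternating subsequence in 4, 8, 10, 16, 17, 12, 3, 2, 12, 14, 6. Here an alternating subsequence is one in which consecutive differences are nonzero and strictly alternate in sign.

Track the best alternating length ending on an up-step vs a down-step at each position: up/down = 1/1, 2/1, 2/1, 2/1, 2/1, 2/3, 1/3, 1/3, 4/3, 4/3, 4/5.
The maximum over both is 5; one such subsequence is 4, 8, 3, 12, 6.

5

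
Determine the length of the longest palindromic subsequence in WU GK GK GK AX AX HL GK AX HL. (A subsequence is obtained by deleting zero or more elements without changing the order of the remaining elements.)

4

One longest palindromic subsequence is GK AX AX GK (positions 4,5,6,8); it reads the same forward and backward, and the interval DP gives dp[1][10] = 4.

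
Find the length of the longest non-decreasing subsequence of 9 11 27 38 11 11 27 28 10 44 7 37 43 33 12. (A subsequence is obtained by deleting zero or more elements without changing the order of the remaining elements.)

Let dp[i] be the longest non-decreasing subsequence ending at position i. Then dp = [1, 2, 3, 4, 3, 4, 5, 6, 2, 7, 1, 7, 8, 7, 5].
The maximum is 8; one witness is 9, 11, 11, 11, 27, 28, 37, 43 at positions 1,2,5,6,7,8,12,13.

8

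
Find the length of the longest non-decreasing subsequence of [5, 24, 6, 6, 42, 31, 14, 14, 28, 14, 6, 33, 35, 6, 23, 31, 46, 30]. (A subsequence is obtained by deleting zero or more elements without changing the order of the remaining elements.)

9

One longest non-decreasing subsequence is 5, 6, 6, 14, 14, 28, 33, 35, 46 (positions 1,3,4,7,8,9,12,13,17), of length 9; no longer one exists.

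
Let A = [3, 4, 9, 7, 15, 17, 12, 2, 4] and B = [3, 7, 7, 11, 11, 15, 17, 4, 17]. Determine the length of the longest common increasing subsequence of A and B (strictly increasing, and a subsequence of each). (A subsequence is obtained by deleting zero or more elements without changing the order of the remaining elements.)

4

For each value that appears in both, track the longest common increasing run ending there.
The best achievable length is 4; one witness is 3, 7, 15, 17 (A-positions 1,4,5,6, B-positions 1,2,6,7).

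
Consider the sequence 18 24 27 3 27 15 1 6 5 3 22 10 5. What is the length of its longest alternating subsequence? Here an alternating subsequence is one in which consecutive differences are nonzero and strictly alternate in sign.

A longest alternating subsequence is 18, 24, 3, 27, 1, 6, 5, 22, 10 (positions 1,2,4,5,7,8,9,11,12); its 8 consecutive differences strictly alternate in sign, and length 9 is optimal.

9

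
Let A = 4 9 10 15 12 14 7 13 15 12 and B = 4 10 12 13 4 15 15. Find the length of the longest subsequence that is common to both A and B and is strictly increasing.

5

A longest common strictly increasing subsequence is 4, 10, 12, 13, 15 (length 5); it appears in order in both A and B, and no longer such subsequence exists.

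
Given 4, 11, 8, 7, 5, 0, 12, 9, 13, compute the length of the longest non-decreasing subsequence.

Scanning left to right, the best length ending at each element is: 4→1, 11→2, 8→2, 7→2, 5→2, 0→1, 12→3, 9→3, 13→4.
So the longest non-decreasing subsequence has length 4, e.g. 4, 11, 12, 13.

4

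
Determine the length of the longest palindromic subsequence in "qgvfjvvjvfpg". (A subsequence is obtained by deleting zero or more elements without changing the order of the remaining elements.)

One longest palindromic subsequence is gfjvvjfg (positions 2,4,5,6,7,8,10,12); it reads the same forward and backward, and the interval DP gives dp[1][12] = 8.

8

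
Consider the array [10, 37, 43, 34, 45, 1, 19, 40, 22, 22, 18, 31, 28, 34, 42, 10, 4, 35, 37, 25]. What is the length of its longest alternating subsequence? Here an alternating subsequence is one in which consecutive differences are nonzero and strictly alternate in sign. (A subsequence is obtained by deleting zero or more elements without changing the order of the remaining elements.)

Track the best alternating length ending on an up-step vs a down-step at each position: up/down = 1/1, 2/1, 2/1, 2/3, 4/1, 1/5, 6/5, 6/5, 6/7, 6/7, 6/7, 8/7, 8/9, 10/7, 10/5, 6/11, 6/11, 12/11, 12/11, 12/13.
The maximum over both is 13; one such subsequence is 10, 37, 34, 45, 1, 40, 22, 31, 28, 34, 10, 35, 25.

13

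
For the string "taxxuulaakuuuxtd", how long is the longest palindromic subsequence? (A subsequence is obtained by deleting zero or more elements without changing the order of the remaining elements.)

One longest palindromic subsequence is txuuaauuxt (positions 1,3,5,6,8,9,12,13,14,15); it reads the same forward and backward, and the interval DP gives dp[1][16] = 10.

10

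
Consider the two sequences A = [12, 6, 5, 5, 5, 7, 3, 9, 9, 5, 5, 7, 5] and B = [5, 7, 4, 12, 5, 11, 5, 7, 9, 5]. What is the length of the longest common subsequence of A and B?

6

Backtracking the LCS table gives one alignment: 12 (A1,B4) → 5 (A3,B5) → 5 (A5,B7) → 7 (A6,B8) → 9 (A9,B9) → 5 (A13,B10).
So the longest common subsequence has length 6.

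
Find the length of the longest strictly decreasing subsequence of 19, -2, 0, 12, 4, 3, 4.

Let dp[i] be the longest decreasing subsequence ending at position i. Then dp = [1, 2, 2, 2, 3, 4, 3].
The maximum is 4; one witness is 19, 12, 4, 3 at positions 1,4,5,6.

4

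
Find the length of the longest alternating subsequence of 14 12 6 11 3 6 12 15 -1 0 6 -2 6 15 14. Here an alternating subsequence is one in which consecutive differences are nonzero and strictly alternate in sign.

Track the best alternating length ending on an up-step vs a down-step at each position: up/down = 1/1, 1/2, 1/2, 3/2, 1/4, 5/4, 5/2, 5/1, 1/6, 7/6, 7/6, 1/8, 9/6, 9/1, 9/10.
The maximum over both is 10; one such subsequence is 14, 6, 11, 3, 6, -1, 0, -2, 15, 14.

10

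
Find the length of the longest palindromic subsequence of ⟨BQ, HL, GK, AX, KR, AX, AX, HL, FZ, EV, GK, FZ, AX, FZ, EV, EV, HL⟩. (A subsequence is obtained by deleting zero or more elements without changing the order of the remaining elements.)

7

One longest palindromic subsequence is HL EV FZ AX FZ EV HL (positions 2,10,12,13,14,16,17); it reads the same forward and backward, and the interval DP gives dp[1][17] = 7.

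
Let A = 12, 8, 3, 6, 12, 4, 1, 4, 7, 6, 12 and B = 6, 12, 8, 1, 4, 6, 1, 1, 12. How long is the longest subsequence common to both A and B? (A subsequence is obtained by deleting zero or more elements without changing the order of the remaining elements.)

6

Backtracking the LCS table gives one alignment: 12 (A1,B2) → 8 (A2,B3) → 1 (A7,B4) → 4 (A8,B5) → 6 (A10,B6) → 12 (A11,B9).
So the longest common subsequence has length 6.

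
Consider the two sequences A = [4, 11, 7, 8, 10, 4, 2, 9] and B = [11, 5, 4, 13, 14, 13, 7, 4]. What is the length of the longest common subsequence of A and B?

Backtracking the LCS table gives one alignment: 4 (A1,B3) → 7 (A3,B7) → 4 (A6,B8).
So the longest common subsequence has length 3.

3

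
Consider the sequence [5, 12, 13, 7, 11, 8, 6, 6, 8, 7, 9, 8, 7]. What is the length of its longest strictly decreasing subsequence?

Scanning left to right, the best length ending at each element is: 5→1, 12→1, 13→1, 7→2, 11→2, 8→3, 6→4, 6→4, 8→3, 7→4, 9→3, 8→4, 7→5.
So the longest decreasing subsequence has length 5, e.g. 12, 11, 9, 8, 7.

5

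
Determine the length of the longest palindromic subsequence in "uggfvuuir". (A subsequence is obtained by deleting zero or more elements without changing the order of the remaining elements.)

One longest palindromic subsequence is uggu (positions 1,2,3,7); it reads the same forward and backward, and the interval DP gives dp[1][9] = 4.

4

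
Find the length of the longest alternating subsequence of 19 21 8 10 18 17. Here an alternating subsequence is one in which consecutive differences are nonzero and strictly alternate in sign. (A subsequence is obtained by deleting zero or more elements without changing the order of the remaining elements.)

5

Track the best alternating length ending on an up-step vs a down-step at each position: up/down = 1/1, 2/1, 1/3, 4/3, 4/3, 4/5.
The maximum over both is 5; one such subsequence is 19, 21, 8, 18, 17.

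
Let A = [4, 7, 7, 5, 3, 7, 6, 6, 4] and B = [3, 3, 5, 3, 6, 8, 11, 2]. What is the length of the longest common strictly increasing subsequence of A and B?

A longest common strictly increasing subsequence is 3, 6 (length 2); it appears in order in both A and B, and no longer such subsequence exists.

2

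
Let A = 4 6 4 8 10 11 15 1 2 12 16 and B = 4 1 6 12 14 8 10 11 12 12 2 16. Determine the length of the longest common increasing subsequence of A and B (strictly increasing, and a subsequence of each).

7

A longest common strictly increasing subsequence is 4, 6, 8, 10, 11, 12, 16 (length 7); it appears in order in both A and B, and no longer such subsequence exists.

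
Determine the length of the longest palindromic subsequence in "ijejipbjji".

Using dp[i][j] = 2 + dp[i+1][j−1] if the ends match, else max(dp[i+1][j], dp[i][j−1]):
dp[1][10] = 7. A witness is ijjbjji at positions 1,2,4,7,8,9,10.

7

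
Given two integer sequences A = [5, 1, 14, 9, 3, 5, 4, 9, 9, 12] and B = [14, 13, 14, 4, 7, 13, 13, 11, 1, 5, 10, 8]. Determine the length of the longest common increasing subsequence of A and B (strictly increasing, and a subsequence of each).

For each value that appears in both, track the longest common increasing run ending there.
The best achievable length is 2; one witness is 1, 5 (A-positions 2,6, B-positions 9,10).

2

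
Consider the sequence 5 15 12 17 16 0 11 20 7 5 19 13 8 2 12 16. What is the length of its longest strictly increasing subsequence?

5

Scanning left to right, the best length ending at each element is: 5→1, 15→2, 12→2, 17→3, 16→3, 0→1, 11→2, 20→4, 7→2, 5→2, 19→4, 13→3, 8→3, 2→2, 12→4, 16→5.
So the longest increasing subsequence has length 5, e.g. 5, 7, 8, 12, 16.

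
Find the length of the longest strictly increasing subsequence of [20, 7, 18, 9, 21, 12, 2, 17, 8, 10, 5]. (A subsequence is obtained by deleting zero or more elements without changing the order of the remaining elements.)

One longest increasing subsequence is 7, 9, 12, 17 (positions 2,4,6,8), of length 4; no longer one exists.

4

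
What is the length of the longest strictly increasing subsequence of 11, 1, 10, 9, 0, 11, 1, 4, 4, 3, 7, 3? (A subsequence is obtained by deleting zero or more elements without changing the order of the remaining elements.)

Let dp[i] be the longest increasing subsequence ending at position i. Then dp = [1, 1, 2, 2, 1, 3, 2, 3, 3, 3, 4, 3].
The maximum is 4; one witness is 0, 1, 4, 7 at positions 5,7,8,11.

4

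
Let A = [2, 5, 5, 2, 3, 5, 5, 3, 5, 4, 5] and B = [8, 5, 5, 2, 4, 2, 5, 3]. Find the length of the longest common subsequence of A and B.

5

Backtracking the LCS table gives one alignment: 5 (A2,B2) → 5 (A3,B3) → 2 (A4,B6) → 5 (A7,B7) → 3 (A8,B8).
So the longest common subsequence has length 5.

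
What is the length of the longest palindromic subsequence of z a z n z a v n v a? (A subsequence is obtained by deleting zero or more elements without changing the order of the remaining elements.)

5

One longest palindromic subsequence is avnva (positions 2,7,8,9,10); it reads the same forward and backward, and the interval DP gives dp[1][10] = 5.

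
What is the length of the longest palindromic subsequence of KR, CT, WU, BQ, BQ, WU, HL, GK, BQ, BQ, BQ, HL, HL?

Using dp[i][j] = 2 + dp[i+1][j−1] if the ends match, else max(dp[i+1][j], dp[i][j−1]):
dp[1][13] = 5. A witness is HL BQ BQ BQ HL at positions 7,9,10,11,13.

5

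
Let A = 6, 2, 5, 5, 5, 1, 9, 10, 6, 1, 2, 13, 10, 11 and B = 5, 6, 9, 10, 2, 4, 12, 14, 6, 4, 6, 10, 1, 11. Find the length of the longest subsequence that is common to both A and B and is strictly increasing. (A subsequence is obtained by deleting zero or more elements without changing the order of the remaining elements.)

A longest common strictly increasing subsequence is 5, 9, 10, 11 (length 4); it appears in order in both A and B, and no longer such subsequence exists.

4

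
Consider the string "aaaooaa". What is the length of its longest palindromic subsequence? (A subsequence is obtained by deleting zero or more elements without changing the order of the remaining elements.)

One longest palindromic subsequence is aaooaa (positions 1,2,4,5,6,7); it reads the same forward and backward, and the interval DP gives dp[1][7] = 6.

6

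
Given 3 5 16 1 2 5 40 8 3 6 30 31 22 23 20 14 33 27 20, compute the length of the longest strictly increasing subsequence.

Let dp[i] be the longest increasing subsequence ending at position i. Then dp = [1, 2, 3, 1, 2, 3, 4, 4, 3, 4, 5, 6, 5, 6, 5, 5, 7, 7, 6].
The maximum is 7; one witness is 1, 2, 5, 8, 30, 31, 33 at positions 4,5,6,8,11,12,17.

7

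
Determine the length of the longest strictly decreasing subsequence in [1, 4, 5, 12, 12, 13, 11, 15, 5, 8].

Let dp[i] be the longest decreasing subsequence ending at position i. Then dp = [1, 1, 1, 1, 1, 1, 2, 1, 3, 3].
The maximum is 3; one witness is 12, 11, 5 at positions 4,7,9.

3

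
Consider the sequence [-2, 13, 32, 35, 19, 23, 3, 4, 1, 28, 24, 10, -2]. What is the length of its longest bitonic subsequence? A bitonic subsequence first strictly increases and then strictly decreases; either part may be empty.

8

One longest bitonic subsequence is -2, 13, 32, 35, 28, 24, 10, -2 (positions 1,2,3,4,10,11,12,13): it rises to 35 then falls. Length 8 is optimal.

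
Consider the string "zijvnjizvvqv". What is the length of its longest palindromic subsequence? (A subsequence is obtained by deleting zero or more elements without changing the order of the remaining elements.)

7

One longest palindromic subsequence is zijnjiz (positions 1,2,3,5,6,7,8); it reads the same forward and backward, and the interval DP gives dp[1][12] = 7.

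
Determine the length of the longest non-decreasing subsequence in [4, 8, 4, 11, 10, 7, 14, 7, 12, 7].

5

Scanning left to right, the best length ending at each element is: 4→1, 8→2, 4→2, 11→3, 10→3, 7→3, 14→4, 7→4, 12→5, 7→5.
So the longest non-decreasing subsequence has length 5, e.g. 4, 4, 7, 7, 12.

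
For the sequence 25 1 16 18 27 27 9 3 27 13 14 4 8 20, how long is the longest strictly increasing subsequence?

Scanning left to right, the best length ending at each element is: 25→1, 1→1, 16→2, 18→3, 27→4, 27→4, 9→2, 3→2, 27→4, 13→3, 14→4, 4→3, 8→4, 20→5.
So the longest increasing subsequence has length 5, e.g. 1, 9, 13, 14, 20.

5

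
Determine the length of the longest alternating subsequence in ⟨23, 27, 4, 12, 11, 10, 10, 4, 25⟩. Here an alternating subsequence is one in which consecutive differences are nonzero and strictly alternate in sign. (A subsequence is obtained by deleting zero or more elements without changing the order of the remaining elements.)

Track the best alternating length ending on an up-step vs a down-step at each position: up/down = 1/1, 2/1, 1/3, 4/3, 4/5, 4/5, 4/5, 1/5, 6/3.
The maximum over both is 6; one such subsequence is 23, 27, 4, 12, 11, 25.

6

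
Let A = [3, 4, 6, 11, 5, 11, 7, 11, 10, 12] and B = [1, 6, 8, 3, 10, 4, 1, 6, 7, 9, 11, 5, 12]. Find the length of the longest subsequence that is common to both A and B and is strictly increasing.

6

A longest common strictly increasing subsequence is 3, 4, 6, 7, 11, 12 (length 6); it appears in order in both A and B, and no longer such subsequence exists.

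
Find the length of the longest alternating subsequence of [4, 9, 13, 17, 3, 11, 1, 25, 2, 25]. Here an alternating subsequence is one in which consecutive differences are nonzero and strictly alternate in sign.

Track the best alternating length ending on an up-step vs a down-step at each position: up/down = 1/1, 2/1, 2/1, 2/1, 1/3, 4/3, 1/5, 6/1, 6/7, 8/1.
The maximum over both is 8; one such subsequence is 4, 9, 3, 11, 1, 25, 2, 25.

8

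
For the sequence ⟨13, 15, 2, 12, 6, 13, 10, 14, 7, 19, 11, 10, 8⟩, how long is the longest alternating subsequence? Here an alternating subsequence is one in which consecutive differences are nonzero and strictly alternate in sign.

A longest alternating subsequence is 13, 15, 2, 12, 6, 13, 10, 14, 7, 19, 11 (positions 1,2,3,4,5,6,7,8,9,10,11); its 10 consecutive differences strictly alternate in sign, and length 11 is optimal.

11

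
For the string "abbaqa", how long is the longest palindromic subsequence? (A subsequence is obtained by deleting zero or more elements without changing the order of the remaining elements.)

4

Using dp[i][j] = 2 + dp[i+1][j−1] if the ends match, else max(dp[i+1][j], dp[i][j−1]):
dp[1][6] = 4. A witness is abba at positions 1,2,3,6.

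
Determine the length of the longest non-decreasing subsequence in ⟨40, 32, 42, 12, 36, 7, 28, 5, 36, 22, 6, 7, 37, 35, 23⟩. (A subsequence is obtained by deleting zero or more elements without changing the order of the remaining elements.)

Let dp[i] be the longest non-decreasing subsequence ending at position i. Then dp = [1, 1, 2, 1, 2, 1, 2, 1, 3, 2, 2, 3, 4, 4, 4].
The maximum is 4; one witness is 32, 36, 36, 37 at positions 2,5,9,13.

4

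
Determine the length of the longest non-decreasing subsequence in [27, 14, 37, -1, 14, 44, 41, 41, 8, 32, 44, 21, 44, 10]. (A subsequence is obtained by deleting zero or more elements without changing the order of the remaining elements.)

Let dp[i] be the longest non-decreasing subsequence ending at position i. Then dp = [1, 1, 2, 1, 2, 3, 3, 4, 2, 3, 5, 3, 6, 3].
The maximum is 6; one witness is 27, 37, 41, 41, 44, 44 at positions 1,3,7,8,11,13.

6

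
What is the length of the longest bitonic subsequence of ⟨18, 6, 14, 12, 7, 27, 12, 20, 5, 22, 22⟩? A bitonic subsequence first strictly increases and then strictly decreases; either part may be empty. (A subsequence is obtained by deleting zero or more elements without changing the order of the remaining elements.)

Let inc[i] be the LIS ending at i and dec[i] the longest strictly decreasing subsequence starting at i. inc = [1, 1, 2, 2, 2, 3, 3, 4, 1, 5, 5], dec = [5, 2, 4, 3, 2, 3, 2, 2, 1, 1, 1].
max_i inc[i]+dec[i]−1 = 5, with one witness 18, 14, 12, 7, 5.

5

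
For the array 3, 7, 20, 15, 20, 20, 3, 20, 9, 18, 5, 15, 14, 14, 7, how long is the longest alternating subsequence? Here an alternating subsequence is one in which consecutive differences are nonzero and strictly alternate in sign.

11

A longest alternating subsequence is 3, 20, 15, 20, 3, 20, 9, 18, 5, 15, 14 (positions 1,3,4,5,7,8,9,10,11,12,13); its 10 consecutive differences strictly alternate in sign, and length 11 is optimal.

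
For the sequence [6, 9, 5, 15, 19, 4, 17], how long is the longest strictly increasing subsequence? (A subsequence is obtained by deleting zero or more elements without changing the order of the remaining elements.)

4

Scanning left to right, the best length ending at each element is: 6→1, 9→2, 5→1, 15→3, 19→4, 4→1, 17→4.
So the longest increasing subsequence has length 4, e.g. 6, 9, 15, 19.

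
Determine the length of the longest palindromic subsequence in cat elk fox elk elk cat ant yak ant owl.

One longest palindromic subsequence is cat elk elk elk cat (positions 1,2,4,5,6); it reads the same forward and backward, and the interval DP gives dp[1][10] = 5.

5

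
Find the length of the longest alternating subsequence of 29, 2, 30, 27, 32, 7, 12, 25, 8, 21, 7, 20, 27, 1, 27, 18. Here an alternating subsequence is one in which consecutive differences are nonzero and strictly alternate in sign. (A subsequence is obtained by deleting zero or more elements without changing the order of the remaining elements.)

A longest alternating subsequence is 29, 2, 30, 27, 32, 7, 12, 8, 21, 7, 20, 1, 27, 18 (positions 1,2,3,4,5,6,7,9,10,11,12,14,15,16); its 13 consecutive differences strictly alternate in sign, and length 14 is optimal.

14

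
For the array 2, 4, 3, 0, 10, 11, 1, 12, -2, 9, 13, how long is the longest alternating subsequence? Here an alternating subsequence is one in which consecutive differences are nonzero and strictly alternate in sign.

8

Track the best alternating length ending on an up-step vs a down-step at each position: up/down = 1/1, 2/1, 2/3, 1/3, 4/1, 4/1, 4/5, 6/1, 1/7, 8/7, 8/1.
The maximum over both is 8; one such subsequence is 2, 4, 3, 10, 1, 12, -2, 9.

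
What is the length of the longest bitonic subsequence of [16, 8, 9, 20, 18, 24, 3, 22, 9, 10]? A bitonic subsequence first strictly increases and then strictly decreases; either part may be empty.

6

One longest bitonic subsequence is 8, 9, 20, 24, 22, 10 (positions 2,3,4,6,8,10): it rises to 24 then falls. Length 6 is optimal.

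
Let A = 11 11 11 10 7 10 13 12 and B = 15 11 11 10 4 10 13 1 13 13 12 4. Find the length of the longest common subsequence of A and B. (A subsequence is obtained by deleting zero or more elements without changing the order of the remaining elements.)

Backtracking the LCS table gives one alignment: 11 (A2,B2) → 11 (A3,B3) → 10 (A4,B4) → 10 (A6,B6) → 13 (A7,B10) → 12 (A8,B11).
So the longest common subsequence has length 6.

6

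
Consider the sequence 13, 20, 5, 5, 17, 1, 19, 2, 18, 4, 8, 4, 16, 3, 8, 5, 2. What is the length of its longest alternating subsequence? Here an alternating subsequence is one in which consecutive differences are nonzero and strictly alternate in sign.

15

Track the best alternating length ending on an up-step vs a down-step at each position: up/down = 1/1, 2/1, 1/3, 1/3, 4/3, 1/5, 6/3, 6/7, 8/7, 8/9, 10/9, 8/11, 12/9, 8/13, 14/13, 14/15, 6/15.
The maximum over both is 15; one such subsequence is 13, 20, 5, 17, 1, 19, 2, 18, 4, 8, 4, 16, 3, 8, 5.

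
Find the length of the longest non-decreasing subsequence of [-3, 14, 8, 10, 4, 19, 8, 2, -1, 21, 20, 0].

5

Scanning left to right, the best length ending at each element is: -3→1, 14→2, 8→2, 10→3, 4→2, 19→4, 8→3, 2→2, -1→2, 21→5, 20→5, 0→3.
So the longest non-decreasing subsequence has length 5, e.g. -3, 8, 10, 19, 21.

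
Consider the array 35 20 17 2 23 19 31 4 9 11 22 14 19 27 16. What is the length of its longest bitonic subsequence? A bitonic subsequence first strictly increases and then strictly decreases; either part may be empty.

8

Let inc[i] be the LIS ending at i and dec[i] the longest strictly decreasing subsequence starting at i. inc = [1, 1, 1, 1, 2, 2, 3, 2, 3, 4, 5, 5, 6, 7, 6], dec = [5, 3, 2, 1, 4, 2, 4, 1, 1, 1, 3, 1, 2, 2, 1].
max_i inc[i]+dec[i]−1 = 8, with one witness 2, 4, 9, 11, 14, 19, 27, 16.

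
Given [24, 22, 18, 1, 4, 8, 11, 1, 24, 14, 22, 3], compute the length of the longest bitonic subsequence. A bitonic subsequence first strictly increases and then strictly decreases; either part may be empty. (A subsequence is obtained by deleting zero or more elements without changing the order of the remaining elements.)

One longest bitonic subsequence is 1, 4, 8, 11, 24, 22, 3 (positions 4,5,6,7,9,11,12): it rises to 24 then falls. Length 7 is optimal.

7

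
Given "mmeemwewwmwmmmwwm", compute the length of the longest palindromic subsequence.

10

One longest palindromic subsequence is mwwmmmmwwm (positions 1,6,8,10,12,13,14,15,16,17); it reads the same forward and backward, and the interval DP gives dp[1][17] = 10.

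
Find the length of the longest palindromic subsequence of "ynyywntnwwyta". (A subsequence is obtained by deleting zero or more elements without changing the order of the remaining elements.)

7

One longest palindromic subsequence is ywntnwy (positions 4,5,6,7,8,10,11); it reads the same forward and backward, and the interval DP gives dp[1][13] = 7.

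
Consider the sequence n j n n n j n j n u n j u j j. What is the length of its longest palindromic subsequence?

9

One longest palindromic subsequence is jjjnunjjj (positions 2,6,8,9,10,11,12,14,15); it reads the same forward and backward, and the interval DP gives dp[1][15] = 9.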